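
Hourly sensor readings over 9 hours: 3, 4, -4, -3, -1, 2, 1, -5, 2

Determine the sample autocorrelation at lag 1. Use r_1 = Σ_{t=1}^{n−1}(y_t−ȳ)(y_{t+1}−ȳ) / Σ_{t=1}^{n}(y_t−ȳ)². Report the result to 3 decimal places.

-0.055

Mean ȳ = (3 + 4 − 4 − 3 − 1 + 2 + 1 − 5 + 2)/9 = -0.1111
Numerator Σ_{t=1}^{8}(y_t−ȳ)(y_{t+1}−ȳ) = -4.6790
Denominator Σ(y_t−ȳ)² = 84.8889
r_1 = -4.6790 / 84.8889 = -0.055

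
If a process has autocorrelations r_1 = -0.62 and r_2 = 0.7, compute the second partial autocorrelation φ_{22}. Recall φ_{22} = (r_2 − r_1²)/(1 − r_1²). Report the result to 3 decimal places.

0.513

φ_{22} = (r_2 − r_1²) / (1 − r_1²)
r_1² = (-0.62)² = 0.3844
Numerator = 0.7 − 0.3844 = 0.3156; denominator = 1 − 0.3844 = 0.6156
φ_{22} = 0.3156 / 0.6156 = 0.513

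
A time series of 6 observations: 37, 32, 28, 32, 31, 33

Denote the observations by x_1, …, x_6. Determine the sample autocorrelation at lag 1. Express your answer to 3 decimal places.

Mean x̄ = (37 + 32 + 28 + 32 + 31 + 33)/6 = 32.1667
Σ(x_t−x̄)(x_{t+1}−x̄) = (-0.8056) + (0.6944) + (0.6944) + (0.1944) + (-0.9722) = -0.1944
Denominator Σ(x_t−x̄)² = 42.8333
r_1 = -0.1944 / 42.8333 = -0.005

-0.005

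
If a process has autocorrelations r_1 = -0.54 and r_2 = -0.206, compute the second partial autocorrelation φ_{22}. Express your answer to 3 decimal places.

φ_{22} = (r_2 − r_1²) / (1 − r_1²)
r_1² = (-0.54)² = 0.2916
Numerator = -0.206 − 0.2916 = -0.4976; denominator = 1 − 0.2916 = 0.7084
φ_{22} = -0.4976 / 0.7084 = -0.702

-0.702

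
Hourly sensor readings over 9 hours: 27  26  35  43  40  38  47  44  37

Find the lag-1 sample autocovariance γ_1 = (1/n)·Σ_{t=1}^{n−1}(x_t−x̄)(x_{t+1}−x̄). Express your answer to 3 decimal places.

Mean x̄ = (27 + 26 + 35 + 43 + 40 + 38 + 47 + 44 + 37)/9 = 37.4444
Σ_{t=1}^{8}(x_t−x̄)(x_{t+1}−x̄) = 214.5802
γ_1 = 214.5802 / 9 = 23.842

23.842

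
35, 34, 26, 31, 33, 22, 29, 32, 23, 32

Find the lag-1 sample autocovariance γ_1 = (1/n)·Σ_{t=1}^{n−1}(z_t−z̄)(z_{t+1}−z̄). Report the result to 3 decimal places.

Mean z̄ = (35 + 34 + 26 + 31 + 33 + 22 + 29 + 32 + 23 + 32)/10 = 29.7000
Σ_{t=1}^{9}(z_t−z̄)(z_{t+1}−z̄) = -46.0900
γ_1 = -46.0900 / 10 = -4.609

-4.609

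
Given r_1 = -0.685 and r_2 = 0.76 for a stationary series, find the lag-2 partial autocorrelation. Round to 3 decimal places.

0.548

φ_{22} = (r_2 − r_1²) / (1 − r_1²)
r_1² = (-0.685)² = 0.469225
Numerator = 0.76 − 0.4692 = 0.2908; denominator = 1 − 0.4692 = 0.5308
φ_{22} = 0.2908 / 0.5308 = 0.548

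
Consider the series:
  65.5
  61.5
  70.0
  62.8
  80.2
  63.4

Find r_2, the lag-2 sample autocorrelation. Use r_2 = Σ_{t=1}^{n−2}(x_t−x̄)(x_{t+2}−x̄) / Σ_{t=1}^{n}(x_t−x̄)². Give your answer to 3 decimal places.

0.299

Mean x̄ = (65.5 + 61.5 + 70.0 + 62.8 + 80.2 + 63.4)/6 = 67.2333
Deviations from mean: -1.7333, -5.7333, 2.7667, -4.4333, 12.9667, -3.8333
Σ(x_t−x̄)(x_{t+2}−x̄) = (-4.7956) + (25.4178) + (35.8744) + (16.9944) = 73.4911
Denominator Σ(x_t−x̄)² = 246.0133
r_2 = 73.4911 / 246.0133 = 0.299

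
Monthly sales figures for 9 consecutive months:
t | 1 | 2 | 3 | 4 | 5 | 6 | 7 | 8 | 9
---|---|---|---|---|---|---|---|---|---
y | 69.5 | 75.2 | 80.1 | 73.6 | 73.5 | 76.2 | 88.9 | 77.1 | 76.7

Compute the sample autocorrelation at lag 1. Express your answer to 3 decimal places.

Mean ȳ = (69.5 + 75.2 + 80.1 + 73.6 + 73.5 + 76.2 + 88.9 + 77.1 + 76.7)/9 = 76.7556
Numerator Σ_{t=1}^{8}(y_t−ȳ)(y_{t+1}−ȳ) = 5.0291
Denominator Σ(y_t−ȳ)² = 234.7222
r_1 = 5.0291 / 234.7222 = 0.021

0.021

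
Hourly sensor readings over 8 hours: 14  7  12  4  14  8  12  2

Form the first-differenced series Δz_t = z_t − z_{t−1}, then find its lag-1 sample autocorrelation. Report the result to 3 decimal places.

First differences Δz: -7, 5, -8, 10, -6, 4, -10
Mean of differences = -1.7143
Numerator Σ(Δz_t−Δz̄)(Δz_{t+1}−Δz̄) = -273.3673
Denominator Σ(Δz_t−Δz̄)² = 369.4286
r_1(Δz) = -273.3673 / 369.4286 = -0.740

-0.740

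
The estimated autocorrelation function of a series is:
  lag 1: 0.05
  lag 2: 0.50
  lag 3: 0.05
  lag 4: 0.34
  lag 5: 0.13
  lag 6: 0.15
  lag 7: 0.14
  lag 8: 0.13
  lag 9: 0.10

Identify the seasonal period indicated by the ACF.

The largest autocorrelation is r_2 = 0.50, with weaker echoes at lags 4 (0.34) and 6 (0.15); the remaining lags stay at or below 0.14.
The dominant spike at lag 2 indicates a seasonal period of 2.

2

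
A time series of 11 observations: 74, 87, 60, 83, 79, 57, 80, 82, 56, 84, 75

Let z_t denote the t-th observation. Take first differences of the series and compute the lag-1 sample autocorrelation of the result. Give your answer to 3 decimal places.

-0.617

First differences Δz: 13, -27, 23, -4, -22, 23, 2, -26, 28, -9
Mean of differences = 0.1000
Numerator Σ(Δz_t−Δz̄)(Δz_{t+1}−Δz̄) = -2467.7100
Denominator Σ(Δz_t−Δz̄)² = 4000.9000
r_1(Δz) = -2467.7100 / 4000.9000 = -0.617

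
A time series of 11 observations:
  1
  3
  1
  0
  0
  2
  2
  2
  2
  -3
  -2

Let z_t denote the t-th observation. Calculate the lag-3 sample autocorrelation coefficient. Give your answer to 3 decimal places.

Mean z̄ = (1 + 3 + 1 + 0 + 0 + 2 + 2 + 2 + 2 − 3 − 2)/11 = 0.7273
Numerator Σ_{t=1}^{8}(z_t−z̄)(z_{t+3}−z̄) = -9.9504
Denominator Σ(z_t−z̄)² = 34.1818
r_3 = -9.9504 / 34.1818 = -0.291

-0.291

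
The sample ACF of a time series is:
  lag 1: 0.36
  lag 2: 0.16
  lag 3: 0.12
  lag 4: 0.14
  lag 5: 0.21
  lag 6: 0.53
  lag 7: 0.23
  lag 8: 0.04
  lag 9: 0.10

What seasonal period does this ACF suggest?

The largest autocorrelation is r_6 = 0.53; the remaining lags stay at or below 0.36. The elevated value at lag 1 (0.36), dropping to 0.16 at lag 2, reflects decaying short-term dependence rather than seasonality.
The dominant spike at lag 6 indicates a seasonal period of 6.

6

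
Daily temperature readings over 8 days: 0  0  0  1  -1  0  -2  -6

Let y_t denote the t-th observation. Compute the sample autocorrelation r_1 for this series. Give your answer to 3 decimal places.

0.235

Mean ȳ = (0 + 0 + 0 + 1 − 1 + 0 − 2 − 6)/8 = -1.0000
Deviations from mean: 1.0000, 1.0000, 1.0000, 2.0000, 0.0000, 1.0000, -1.0000, -5.0000
Σ(y_t−ȳ)(y_{t+1}−ȳ) = (1.0000) + (1.0000) + (2.0000) + (0.0000) + (0.0000) + (-1.0000) + (5.0000) = 8.0000
Denominator Σ(y_t−ȳ)² = 34.0000
r_1 = 8.0000 / 34.0000 = 0.235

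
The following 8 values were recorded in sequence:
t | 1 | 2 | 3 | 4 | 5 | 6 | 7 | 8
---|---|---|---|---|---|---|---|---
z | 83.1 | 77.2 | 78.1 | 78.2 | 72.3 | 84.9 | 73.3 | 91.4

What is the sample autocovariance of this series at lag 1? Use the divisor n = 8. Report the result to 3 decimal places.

-17.007

Mean z̄ = (83.1 + 77.2 + 78.1 + 78.2 + 72.3 + 84.9 + 73.3 + 91.4)/8 = 79.8125
Σ_{t=1}^{7}(z_t−z̄)(z_{t+1}−z̄) = -136.0552
γ_1 = -136.0552 / 8 = -17.007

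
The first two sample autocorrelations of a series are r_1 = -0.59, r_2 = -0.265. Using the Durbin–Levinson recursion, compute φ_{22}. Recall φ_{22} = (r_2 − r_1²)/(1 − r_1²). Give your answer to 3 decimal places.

φ_{22} = (r_2 − r_1²) / (1 − r_1²)
r_1² = (-0.59)² = 0.3481
Numerator = -0.265 − 0.3481 = -0.6131; denominator = 1 − 0.3481 = 0.6519
φ_{22} = -0.6131 / 0.6519 = -0.940

-0.940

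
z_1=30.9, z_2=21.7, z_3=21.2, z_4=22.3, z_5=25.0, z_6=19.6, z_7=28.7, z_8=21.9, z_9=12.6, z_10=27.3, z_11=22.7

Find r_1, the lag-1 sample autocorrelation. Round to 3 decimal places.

-0.306

Mean z̄ = (30.9 + 21.7 + 21.2 + 22.3 + 25.0 + 19.6 + 28.7 + 21.9 + 12.6 + 27.3 + 22.7)/11 = 23.0818
Numerator Σ_{t=1}^{10}(z_t−z̄)(z_{t+1}−z̄) = -74.5485
Denominator Σ(z_t−z̄)² = 243.7564
r_1 = -74.5485 / 243.7564 = -0.306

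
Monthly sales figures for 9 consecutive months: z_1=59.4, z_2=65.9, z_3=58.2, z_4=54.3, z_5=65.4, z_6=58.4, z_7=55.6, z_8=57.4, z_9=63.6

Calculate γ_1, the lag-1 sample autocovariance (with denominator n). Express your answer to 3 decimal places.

Mean z̄ = (59.4 + 65.9 + 58.2 + 54.3 + 65.4 + 58.4 + 55.6 + 57.4 + 63.6)/9 = 59.8000
Σ_{t=1}^{8}(z_t−z̄)(z_{t+1}−z̄) = -35.2000
γ_1 = -35.2000 / 9 = -3.911

-3.911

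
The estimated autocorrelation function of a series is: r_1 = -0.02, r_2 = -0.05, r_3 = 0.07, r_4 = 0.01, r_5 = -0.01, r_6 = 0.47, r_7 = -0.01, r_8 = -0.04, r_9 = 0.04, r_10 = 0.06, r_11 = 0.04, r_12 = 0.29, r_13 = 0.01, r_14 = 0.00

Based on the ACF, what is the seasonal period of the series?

The largest autocorrelation is r_6 = 0.47, with a weaker echo at lag 12 (0.29); the remaining lags stay at or below 0.07.
The dominant spike at lag 6 indicates a seasonal period of 6.

6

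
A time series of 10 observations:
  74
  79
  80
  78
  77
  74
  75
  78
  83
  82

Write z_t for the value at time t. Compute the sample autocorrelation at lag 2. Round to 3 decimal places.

Mean z̄ = (74 + 79 + 80 + 78 + 77 + 74 + 75 + 78 + 83 + 82)/10 = 78.0000
Numerator Σ_{t=1}^{8}(z_t−z̄)(z_{t+2}−z̄) = -22.0000
Denominator Σ(z_t−z̄)² = 88.0000
r_2 = -22.0000 / 88.0000 = -0.250

-0.250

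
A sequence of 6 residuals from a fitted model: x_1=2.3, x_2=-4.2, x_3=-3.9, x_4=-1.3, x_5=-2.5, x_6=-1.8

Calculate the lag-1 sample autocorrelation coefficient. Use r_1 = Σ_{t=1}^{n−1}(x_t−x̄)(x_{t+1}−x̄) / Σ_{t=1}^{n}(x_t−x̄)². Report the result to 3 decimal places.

-0.242

Mean x̄ = (2.3 − 4.2 − 3.9 − 1.3 − 2.5 − 1.8)/6 = -1.9000
Deviations from mean: 4.2000, -2.3000, -2.0000, 0.6000, -0.6000, 0.1000
Numerator Σ_{t=1}^{5}(x_t−x̄)(x_{t+1}−x̄) = -6.6800
Denominator Σ(x_t−x̄)² = 27.6600
r_1 = -6.6800 / 27.6600 = -0.242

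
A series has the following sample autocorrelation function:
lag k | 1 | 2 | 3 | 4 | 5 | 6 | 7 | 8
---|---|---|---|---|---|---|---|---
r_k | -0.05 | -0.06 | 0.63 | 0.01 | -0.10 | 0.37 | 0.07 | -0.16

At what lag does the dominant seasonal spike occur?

3

The largest autocorrelation is r_3 = 0.63, with a weaker echo at lag 6 (0.37); the remaining lags stay at or below 0.07.
The dominant spike at lag 3 indicates a seasonal period of 3.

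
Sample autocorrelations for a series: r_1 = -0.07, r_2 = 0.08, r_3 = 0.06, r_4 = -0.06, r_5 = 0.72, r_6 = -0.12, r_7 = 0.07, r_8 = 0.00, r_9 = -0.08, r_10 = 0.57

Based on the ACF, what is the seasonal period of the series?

5

The largest autocorrelation is r_5 = 0.72, with a weaker echo at lag 10 (0.57); the remaining lags stay at or below 0.08.
The dominant spike at lag 5 indicates a seasonal period of 5.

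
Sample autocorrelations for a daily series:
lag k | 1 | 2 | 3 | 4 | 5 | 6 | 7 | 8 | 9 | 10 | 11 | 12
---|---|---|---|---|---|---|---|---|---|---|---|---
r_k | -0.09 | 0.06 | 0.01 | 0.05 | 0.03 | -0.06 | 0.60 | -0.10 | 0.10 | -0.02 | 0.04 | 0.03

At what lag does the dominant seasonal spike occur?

7

The largest autocorrelation is r_7 = 0.60; the remaining lags stay at or below 0.10.
The dominant spike at lag 7 indicates a seasonal period of 7.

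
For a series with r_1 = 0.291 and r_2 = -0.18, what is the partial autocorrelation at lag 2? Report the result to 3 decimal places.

φ_{22} = (r_2 − r_1²) / (1 − r_1²)
r_1² = (0.291)² = 0.084681
Numerator = -0.18 − 0.0847 = -0.2647; denominator = 1 − 0.0847 = 0.9153
φ_{22} = -0.2647 / 0.9153 = -0.289

-0.289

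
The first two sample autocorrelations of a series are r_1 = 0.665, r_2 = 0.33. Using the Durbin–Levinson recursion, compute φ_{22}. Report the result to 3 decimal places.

-0.201

φ_{22} = (r_2 − r_1²) / (1 − r_1²)
r_1² = (0.665)² = 0.442225
Numerator = 0.33 − 0.4422 = -0.1122; denominator = 1 − 0.4422 = 0.5578
φ_{22} = -0.1122 / 0.5578 = -0.201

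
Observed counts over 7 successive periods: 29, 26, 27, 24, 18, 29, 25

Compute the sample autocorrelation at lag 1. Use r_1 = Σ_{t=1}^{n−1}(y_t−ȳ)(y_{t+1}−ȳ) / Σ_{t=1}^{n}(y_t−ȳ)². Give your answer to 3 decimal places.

-0.195

Mean ȳ = (29 + 26 + 27 + 24 + 18 + 29 + 25)/7 = 25.4286
Σ(y_t−ȳ)(y_{t+1}−ȳ) = (2.0408) + (0.8980) + (-2.2449) + (10.6122) + (-26.5306) + (-1.5306) = -16.7551
Denominator Σ(y_t−ȳ)² = 85.7143
r_1 = -16.7551 / 85.7143 = -0.195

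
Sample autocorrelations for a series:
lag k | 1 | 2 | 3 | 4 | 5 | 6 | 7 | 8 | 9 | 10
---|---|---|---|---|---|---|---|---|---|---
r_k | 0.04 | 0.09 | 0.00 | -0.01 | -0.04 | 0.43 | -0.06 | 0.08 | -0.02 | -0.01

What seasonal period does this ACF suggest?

6

The largest autocorrelation is r_6 = 0.43; the remaining lags stay at or below 0.09.
The dominant spike at lag 6 indicates a seasonal period of 6.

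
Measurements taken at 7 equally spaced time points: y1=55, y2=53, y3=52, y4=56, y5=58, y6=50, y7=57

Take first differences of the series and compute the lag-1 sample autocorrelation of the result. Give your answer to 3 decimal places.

First differences Δy: -2, -1, 4, 2, -8, 7
Mean of differences = 0.3333
Numerator Σ(Δy_t−Δȳ)(Δy_{t+1}−Δȳ) = -65.1111
Denominator Σ(Δy_t−Δȳ)² = 137.3333
r_1(Δy) = -65.1111 / 137.3333 = -0.474

-0.474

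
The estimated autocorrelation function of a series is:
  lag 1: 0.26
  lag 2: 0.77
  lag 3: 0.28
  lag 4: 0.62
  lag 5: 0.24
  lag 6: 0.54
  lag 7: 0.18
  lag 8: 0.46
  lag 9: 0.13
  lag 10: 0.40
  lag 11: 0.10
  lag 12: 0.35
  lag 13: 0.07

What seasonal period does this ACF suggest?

2

The largest autocorrelation is r_2 = 0.77, with weaker echoes at lags 4 (0.62), 6 (0.54), 8 (0.46), 10 (0.40) and 12 (0.35); the remaining lags stay at or below 0.28.
The dominant spike at lag 2 indicates a seasonal period of 2.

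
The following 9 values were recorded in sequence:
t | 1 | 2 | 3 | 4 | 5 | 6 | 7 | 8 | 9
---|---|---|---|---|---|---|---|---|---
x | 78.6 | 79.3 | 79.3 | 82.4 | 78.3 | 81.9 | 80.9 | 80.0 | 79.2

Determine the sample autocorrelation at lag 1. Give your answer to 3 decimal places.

-0.348

Mean x̄ = (78.6 + 79.3 + 79.3 + 82.4 + 78.3 + 81.9 + 80.9 + 80.0 + 79.2)/9 = 79.9889
Numerator Σ_{t=1}^{8}(x_t−x̄)(x_{t+1}−x̄) = -5.7868
Denominator Σ(x_t−x̄)² = 16.6489
r_1 = -5.7868 / 16.6489 = -0.348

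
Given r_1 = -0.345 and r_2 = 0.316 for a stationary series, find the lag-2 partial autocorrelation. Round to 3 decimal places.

0.224

φ_{22} = (r_2 − r_1²) / (1 − r_1²)
r_1² = (-0.345)² = 0.119025
Numerator = 0.316 − 0.1190 = 0.1970; denominator = 1 − 0.1190 = 0.8810
φ_{22} = 0.1970 / 0.8810 = 0.224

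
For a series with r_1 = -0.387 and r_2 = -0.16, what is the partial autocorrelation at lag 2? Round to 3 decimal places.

φ_{22} = (r_2 − r_1²) / (1 − r_1²)
r_1² = (-0.387)² = 0.149769
Numerator = -0.16 − 0.1498 = -0.3098; denominator = 1 − 0.1498 = 0.8502
φ_{22} = -0.3098 / 0.8502 = -0.364

-0.364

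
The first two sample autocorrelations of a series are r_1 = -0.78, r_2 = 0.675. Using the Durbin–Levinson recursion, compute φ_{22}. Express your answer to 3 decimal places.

0.170

φ_{22} = (r_2 − r_1²) / (1 − r_1²)
r_1² = (-0.78)² = 0.6084
Numerator = 0.675 − 0.6084 = 0.0666; denominator = 1 − 0.6084 = 0.3916
φ_{22} = 0.0666 / 0.3916 = 0.170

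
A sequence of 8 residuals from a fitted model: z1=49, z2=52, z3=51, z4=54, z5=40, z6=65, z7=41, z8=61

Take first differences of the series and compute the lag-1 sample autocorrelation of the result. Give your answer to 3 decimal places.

First differences Δz: 3, -1, 3, -14, 25, -24, 20
Mean of differences = 1.7143
Numerator Σ(Δz_t−Δz̄)(Δz_{t+1}−Δz̄) = -1462.0816
Denominator Σ(Δz_t−Δz̄)² = 1795.4286
r_1(Δz) = -1462.0816 / 1795.4286 = -0.814

-0.814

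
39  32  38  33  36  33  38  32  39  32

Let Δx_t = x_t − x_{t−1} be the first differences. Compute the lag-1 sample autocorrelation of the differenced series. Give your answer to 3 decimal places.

First differences Δx: -7, 6, -5, 3, -3, 5, -6, 7, -7
Mean of differences = -0.7778
Numerator Σ(Δx_t−Δx̄)(Δx_{t+1}−Δx̄) = -227.1605
Denominator Σ(Δx_t−Δx̄)² = 281.5556
r_1(Δx) = -227.1605 / 281.5556 = -0.807

-0.807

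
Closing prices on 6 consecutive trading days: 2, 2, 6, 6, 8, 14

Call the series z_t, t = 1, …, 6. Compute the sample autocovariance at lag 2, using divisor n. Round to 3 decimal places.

Mean z̄ = (2 + 2 + 6 + 6 + 8 + 14)/6 = 6.3333
Deviations: -4.3333, -4.3333, -0.3333, -0.3333, 1.6667, 7.6667
Σ_{t=1}^{4}(z_t−z̄)(z_{t+2}−z̄) = -0.2222
γ_2 = -0.2222 / 6 = -0.037

-0.037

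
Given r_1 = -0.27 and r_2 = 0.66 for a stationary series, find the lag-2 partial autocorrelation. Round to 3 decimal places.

φ_{22} = (r_2 − r_1²) / (1 − r_1²)
r_1² = (-0.27)² = 0.0729
Numerator = 0.66 − 0.0729 = 0.5871; denominator = 1 − 0.0729 = 0.9271
φ_{22} = 0.5871 / 0.9271 = 0.633

0.633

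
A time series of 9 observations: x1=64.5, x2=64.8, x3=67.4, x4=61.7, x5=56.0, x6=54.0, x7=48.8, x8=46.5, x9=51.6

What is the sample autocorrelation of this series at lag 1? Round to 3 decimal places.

0.764

Mean x̄ = (64.5 + 64.8 + 67.4 + 61.7 + 56.0 + 54.0 + 48.8 + 46.5 + 51.6)/9 = 57.2556
Numerator Σ_{t=1}^{8}(x_t−x̄)(x_{t+1}−x̄) = 354.0836
Denominator Σ(x_t−x̄)² = 463.4022
r_1 = 354.0836 / 463.4022 = 0.764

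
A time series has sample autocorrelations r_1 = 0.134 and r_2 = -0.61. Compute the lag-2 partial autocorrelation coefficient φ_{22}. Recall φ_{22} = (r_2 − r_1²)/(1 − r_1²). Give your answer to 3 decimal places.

-0.639

φ_{22} = (r_2 − r_1²) / (1 − r_1²)
r_1² = (0.134)² = 0.017956
Numerator = -0.61 − 0.0180 = -0.6280; denominator = 1 − 0.0180 = 0.9820
φ_{22} = -0.6280 / 0.9820 = -0.639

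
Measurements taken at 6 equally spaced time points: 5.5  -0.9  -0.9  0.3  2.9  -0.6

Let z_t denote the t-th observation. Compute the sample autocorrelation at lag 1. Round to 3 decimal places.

Mean z̄ = (5.5 − 0.9 − 0.9 + 0.3 + 2.9 − 0.6)/6 = 1.0500
Deviations from mean: 4.4500, -1.9500, -1.9500, -0.7500, 1.8500, -1.6500
Numerator Σ_{t=1}^{5}(z_t−z̄)(z_{t+1}−z̄) = -7.8525
Denominator Σ(z_t−z̄)² = 34.1150
r_1 = -7.8525 / 34.1150 = -0.230

-0.230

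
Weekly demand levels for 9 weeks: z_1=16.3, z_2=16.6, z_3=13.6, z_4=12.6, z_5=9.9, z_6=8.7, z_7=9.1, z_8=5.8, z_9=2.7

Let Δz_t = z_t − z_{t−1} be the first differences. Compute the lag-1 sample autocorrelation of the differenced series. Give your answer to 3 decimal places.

-0.292

First differences Δz: 0.3, -3.0, -1.0, -2.7, -1.2, 0.4, -3.3, -3.1
Mean of differences = -1.7000
Numerator Σ(Δz_t−Δz̄)(Δz_{t+1}−Δz̄) = -4.7800
Denominator Σ(Δz_t−Δz̄)² = 16.3600
r_1(Δz) = -4.7800 / 16.3600 = -0.292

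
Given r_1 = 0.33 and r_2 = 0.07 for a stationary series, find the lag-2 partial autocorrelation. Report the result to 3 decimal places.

-0.044

φ_{22} = (r_2 − r_1²) / (1 − r_1²)
r_1² = (0.33)² = 0.1089
Numerator = 0.07 − 0.1089 = -0.0389; denominator = 1 − 0.1089 = 0.8911
φ_{22} = -0.0389 / 0.8911 = -0.044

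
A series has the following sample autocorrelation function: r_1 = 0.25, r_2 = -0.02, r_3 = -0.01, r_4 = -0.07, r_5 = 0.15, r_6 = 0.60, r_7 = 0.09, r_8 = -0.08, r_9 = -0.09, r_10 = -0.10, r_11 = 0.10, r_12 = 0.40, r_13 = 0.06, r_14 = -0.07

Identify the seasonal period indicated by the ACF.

The largest autocorrelation is r_6 = 0.60, with a weaker echo at lag 12 (0.40); the remaining lags stay at or below 0.25.
The dominant spike at lag 6 indicates a seasonal period of 6.

6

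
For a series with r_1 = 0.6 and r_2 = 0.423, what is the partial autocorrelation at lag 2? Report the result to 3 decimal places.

φ_{22} = (r_2 − r_1²) / (1 − r_1²)
r_1² = (0.6)² = 0.36
Numerator = 0.423 − 0.3600 = 0.0630; denominator = 1 − 0.3600 = 0.6400
φ_{22} = 0.0630 / 0.6400 = 0.098

0.098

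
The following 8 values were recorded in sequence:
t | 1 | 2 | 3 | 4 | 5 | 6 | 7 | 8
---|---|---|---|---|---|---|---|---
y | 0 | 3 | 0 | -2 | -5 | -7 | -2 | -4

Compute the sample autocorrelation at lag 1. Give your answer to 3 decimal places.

0.492

Mean ȳ = (0 + 3 + 0 − 2 − 5 − 7 − 2 − 4)/8 = -2.1250
Deviations from mean: 2.1250, 5.1250, 2.1250, 0.1250, -2.8750, -4.8750, 0.1250, -1.8750
Σ(y_t−ȳ)(y_{t+1}−ȳ) = (10.8906) + (10.8906) + (0.2656) + (-0.3594) + (14.0156) + (-0.6094) + (-0.2344) = 34.8594
Denominator Σ(y_t−ȳ)² = 70.8750
r_1 = 34.8594 / 70.8750 = 0.492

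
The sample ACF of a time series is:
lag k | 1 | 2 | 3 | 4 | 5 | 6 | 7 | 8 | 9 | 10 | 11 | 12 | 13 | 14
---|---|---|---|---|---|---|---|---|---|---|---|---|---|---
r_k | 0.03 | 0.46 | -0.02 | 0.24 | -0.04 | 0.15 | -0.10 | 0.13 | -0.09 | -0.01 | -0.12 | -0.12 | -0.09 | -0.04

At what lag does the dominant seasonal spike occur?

The largest autocorrelation is r_2 = 0.46, with weaker echoes at lags 4 (0.24) and 6 (0.15); the remaining lags stay at or below 0.13.
The dominant spike at lag 2 indicates a seasonal period of 2.

2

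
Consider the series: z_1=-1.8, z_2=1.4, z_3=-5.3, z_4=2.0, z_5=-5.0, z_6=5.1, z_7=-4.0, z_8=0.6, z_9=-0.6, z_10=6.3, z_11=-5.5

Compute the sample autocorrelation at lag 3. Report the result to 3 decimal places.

-0.481

Mean z̄ = (-1.8 + 1.4 − 5.3 + 2.0 − 5.0 + 5.1 − 4.0 + 0.6 − 0.6 + 6.3 − 5.5)/11 = -0.6182
Numerator Σ_{t=1}^{8}(z_t−z̄)(z_{t+3}−z̄) = -82.1401
Denominator Σ(z_t−z̄)² = 170.7564
r_3 = -82.1401 / 170.7564 = -0.481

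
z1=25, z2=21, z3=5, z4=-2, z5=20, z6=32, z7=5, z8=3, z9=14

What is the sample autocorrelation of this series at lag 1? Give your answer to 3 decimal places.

Mean z̄ = (25 + 21 + 5 − 2 + 20 + 32 + 5 + 3 + 14)/9 = 13.6667
Numerator Σ_{t=1}^{8}(z_t−z̄)(z_{t+1}−z̄) = 102.2222
Denominator Σ(z_t−z̄)² = 1068.0000
r_1 = 102.2222 / 1068.0000 = 0.096

0.096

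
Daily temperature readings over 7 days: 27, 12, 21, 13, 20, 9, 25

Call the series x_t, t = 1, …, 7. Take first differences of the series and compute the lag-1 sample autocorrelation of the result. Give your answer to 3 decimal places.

-0.650

First differences Δx: -15, 9, -8, 7, -11, 16
Mean of differences = -0.3333
Numerator Σ(Δx_t−Δx̄)(Δx_{t+1}−Δx̄) = -517.1111
Denominator Σ(Δx_t−Δx̄)² = 795.3333
r_1(Δx) = -517.1111 / 795.3333 = -0.650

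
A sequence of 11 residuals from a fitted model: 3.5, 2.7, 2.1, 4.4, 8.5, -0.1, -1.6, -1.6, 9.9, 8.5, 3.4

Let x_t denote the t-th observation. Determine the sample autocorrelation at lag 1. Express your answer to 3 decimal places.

0.185

Mean x̄ = (3.5 + 2.7 + 2.1 + 4.4 + 8.5 − 0.1 − 1.6 − 1.6 + 9.9 + 8.5 + 3.4)/11 = 3.6091
Numerator Σ_{t=1}^{10}(x_t−x̄)(x_{t+1}−x̄) = 29.4363
Denominator Σ(x_t−x̄)² = 159.2291
r_1 = 29.4363 / 159.2291 = 0.185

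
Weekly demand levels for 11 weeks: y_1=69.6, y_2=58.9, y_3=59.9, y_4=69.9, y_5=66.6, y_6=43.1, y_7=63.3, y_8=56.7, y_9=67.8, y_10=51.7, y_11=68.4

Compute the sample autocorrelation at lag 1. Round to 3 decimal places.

Mean ȳ = (69.6 + 58.9 + 59.9 + 69.9 + 66.6 + 43.1 + 63.3 + 56.7 + 67.8 + 51.7 + 68.4)/11 = 61.4455
Numerator Σ_{t=1}^{10}(y_t−ȳ)(y_{t+1}−ȳ) = -283.5539
Denominator Σ(y_t−ȳ)² = 719.6473
r_1 = -283.5539 / 719.6473 = -0.394

-0.394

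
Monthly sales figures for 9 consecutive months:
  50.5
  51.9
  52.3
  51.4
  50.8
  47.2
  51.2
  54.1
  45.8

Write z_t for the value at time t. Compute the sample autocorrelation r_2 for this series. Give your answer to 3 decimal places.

-0.308

Mean z̄ = (50.5 + 51.9 + 52.3 + 51.4 + 50.8 + 47.2 + 51.2 + 54.1 + 45.8)/9 = 50.5778
Numerator Σ_{t=1}^{7}(z_t−z̄)(z_{t+2}−z̄) = -16.1732
Denominator Σ(z_t−z̄)² = 52.4756
r_2 = -16.1732 / 52.4756 = -0.308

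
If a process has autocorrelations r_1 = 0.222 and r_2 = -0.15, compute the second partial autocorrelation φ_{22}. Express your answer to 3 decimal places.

-0.210

φ_{22} = (r_2 − r_1²) / (1 − r_1²)
r_1² = (0.222)² = 0.049284
Numerator = -0.15 − 0.0493 = -0.1993; denominator = 1 − 0.0493 = 0.9507
φ_{22} = -0.1993 / 0.9507 = -0.210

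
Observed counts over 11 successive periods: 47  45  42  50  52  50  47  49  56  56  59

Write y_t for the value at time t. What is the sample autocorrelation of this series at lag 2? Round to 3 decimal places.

0.125

Mean ȳ = (47 + 45 + 42 + 50 + 52 + 50 + 47 + 49 + 56 + 56 + 59)/11 = 50.2727
Numerator Σ_{t=1}^{9}(y_t−ȳ)(y_{t+2}−ȳ) = 32.9421
Denominator Σ(y_t−ȳ)² = 264.1818
r_2 = 32.9421 / 264.1818 = 0.125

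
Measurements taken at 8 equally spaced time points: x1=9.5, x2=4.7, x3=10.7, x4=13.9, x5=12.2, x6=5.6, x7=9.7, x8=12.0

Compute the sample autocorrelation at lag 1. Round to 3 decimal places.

0.008

Mean x̄ = (9.5 + 4.7 + 10.7 + 13.9 + 12.2 + 5.6 + 9.7 + 12.0)/8 = 9.7875
Deviations from mean: -0.2875, -5.0875, 0.9125, 4.1125, 2.4125, -4.1875, -0.0875, 2.2125
Numerator Σ_{t=1}^{7}(x_t−x̄)(x_{t+1}−x̄) = 0.5648
Denominator Σ(x_t−x̄)² = 71.9688
r_1 = 0.5648 / 71.9688 = 0.008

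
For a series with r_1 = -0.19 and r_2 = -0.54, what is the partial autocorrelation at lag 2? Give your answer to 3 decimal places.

φ_{22} = (r_2 − r_1²) / (1 − r_1²)
r_1² = (-0.19)² = 0.0361
Numerator = -0.54 − 0.0361 = -0.5761; denominator = 1 − 0.0361 = 0.9639
φ_{22} = -0.5761 / 0.9639 = -0.598

-0.598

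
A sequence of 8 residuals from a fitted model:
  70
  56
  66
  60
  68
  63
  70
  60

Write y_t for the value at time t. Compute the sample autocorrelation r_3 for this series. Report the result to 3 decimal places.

Mean ȳ = (70 + 56 + 66 + 60 + 68 + 63 + 70 + 60)/8 = 64.1250
Numerator Σ_{t=1}^{5}(y_t−ȳ)(y_{t+3}−ȳ) = -98.0469
Denominator Σ(y_t−ȳ)² = 188.8750
r_3 = -98.0469 / 188.8750 = -0.519

-0.519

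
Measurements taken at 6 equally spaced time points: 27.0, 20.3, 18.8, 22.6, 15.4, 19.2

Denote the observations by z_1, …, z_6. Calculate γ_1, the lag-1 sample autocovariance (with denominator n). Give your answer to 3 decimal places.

Mean z̄ = (27.0 + 20.3 + 18.8 + 22.6 + 15.4 + 19.2)/6 = 20.5500
Σ_{t=1}^{5}(z_t−z̄)(z_{t+1}−z̄) = -8.3675
γ_1 = -8.3675 / 6 = -1.395

-1.395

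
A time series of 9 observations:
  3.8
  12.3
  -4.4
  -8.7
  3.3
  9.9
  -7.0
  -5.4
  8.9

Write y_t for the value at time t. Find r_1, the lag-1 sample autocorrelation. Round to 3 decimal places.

Mean ȳ = (3.8 + 12.3 − 4.4 − 8.7 + 3.3 + 9.9 − 7.0 − 5.4 + 8.9)/9 = 1.4111
Numerator Σ_{t=1}^{8}(y_t−ȳ)(y_{t+1}−ȳ) = -46.6912
Denominator Σ(y_t−ȳ)² = 509.1289
r_1 = -46.6912 / 509.1289 = -0.092

-0.092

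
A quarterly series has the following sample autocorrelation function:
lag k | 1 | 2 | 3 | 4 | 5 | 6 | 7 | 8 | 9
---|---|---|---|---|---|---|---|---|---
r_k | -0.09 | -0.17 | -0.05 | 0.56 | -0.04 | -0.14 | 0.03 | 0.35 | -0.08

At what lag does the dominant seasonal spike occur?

The largest autocorrelation is r_4 = 0.56, with a weaker echo at lag 8 (0.35); the remaining lags stay at or below 0.03.
The dominant spike at lag 4 indicates a seasonal period of 4.

4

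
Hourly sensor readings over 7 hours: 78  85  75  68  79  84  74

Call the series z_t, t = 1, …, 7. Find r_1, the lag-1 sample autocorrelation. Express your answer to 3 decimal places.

Mean z̄ = (78 + 85 + 75 + 68 + 79 + 84 + 74)/7 = 77.5714
Σ(z_t−z̄)(z_{t+1}−z̄) = (3.1837) + (-19.1020) + (24.6122) + (-13.6735) + (9.1837) + (-22.9592) = -18.7551
Denominator Σ(z_t−z̄)² = 209.7143
r_1 = -18.7551 / 209.7143 = -0.089

-0.089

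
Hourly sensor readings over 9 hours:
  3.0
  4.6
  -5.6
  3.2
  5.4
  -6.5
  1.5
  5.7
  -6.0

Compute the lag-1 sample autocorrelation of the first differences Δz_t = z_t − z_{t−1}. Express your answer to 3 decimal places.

-0.415

First differences Δz: 1.6, -10.2, 8.8, 2.2, -11.9, 8.0, 4.2, -11.7
Mean of differences = -1.1250
Numerator Σ(Δz_t−Δz̄)(Δz_{t+1}−Δz̄) = -223.6681
Denominator Σ(Δz_t−Δz̄)² = 538.8950
r_1(Δz) = -223.6681 / 538.8950 = -0.415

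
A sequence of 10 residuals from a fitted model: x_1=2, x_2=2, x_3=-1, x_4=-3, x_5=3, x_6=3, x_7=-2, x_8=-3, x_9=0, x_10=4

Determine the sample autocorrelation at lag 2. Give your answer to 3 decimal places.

-0.736

Mean x̄ = (2 + 2 − 1 − 3 + 3 + 3 − 2 − 3 + 0 + 4)/10 = 0.5000
Numerator Σ_{t=1}^{8}(x_t−x̄)(x_{t+2}−x̄) = -46.0000
Denominator Σ(x_t−x̄)² = 62.5000
r_2 = -46.0000 / 62.5000 = -0.736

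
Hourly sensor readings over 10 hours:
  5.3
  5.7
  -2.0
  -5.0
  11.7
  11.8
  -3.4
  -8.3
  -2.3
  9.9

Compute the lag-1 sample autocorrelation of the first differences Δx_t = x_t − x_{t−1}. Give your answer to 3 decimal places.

0.117

First differences Δx: 0.4, -7.7, -3.0, 16.7, 0.1, -15.2, -4.9, 6.0, 12.2
Mean of differences = 0.5111
Numerator Σ(Δx_t−Δx̄)(Δx_{t+1}−Δx̄) = 92.1777
Denominator Σ(Δx_t−Δx̄)² = 784.8889
r_1(Δx) = 92.1777 / 784.8889 = 0.117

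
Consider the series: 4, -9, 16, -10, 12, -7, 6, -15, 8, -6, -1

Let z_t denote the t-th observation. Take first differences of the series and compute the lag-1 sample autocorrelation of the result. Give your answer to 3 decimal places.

-0.915

First differences Δz: -13, 25, -26, 22, -19, 13, -21, 23, -14, 5
Mean of differences = -0.5000
Numerator Σ(Δz_t−Δz̄)(Δz_{t+1}−Δz̄) = -3358.7500
Denominator Σ(Δz_t−Δz̄)² = 3672.5000
r_1(Δz) = -3358.7500 / 3672.5000 = -0.915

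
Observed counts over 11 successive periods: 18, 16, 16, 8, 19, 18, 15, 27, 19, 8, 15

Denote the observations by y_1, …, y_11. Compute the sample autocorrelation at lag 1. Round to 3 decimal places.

-0.053

Mean ȳ = (18 + 16 + 16 + 8 + 19 + 18 + 15 + 27 + 19 + 8 + 15)/11 = 16.2727
Numerator Σ_{t=1}^{10}(y_t−ȳ)(y_{t+1}−ȳ) = -14.6198
Denominator Σ(y_t−ȳ)² = 276.1818
r_1 = -14.6198 / 276.1818 = -0.053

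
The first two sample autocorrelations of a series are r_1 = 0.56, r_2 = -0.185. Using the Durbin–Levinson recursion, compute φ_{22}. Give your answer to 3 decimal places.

φ_{22} = (r_2 − r_1²) / (1 − r_1²)
r_1² = (0.56)² = 0.3136
Numerator = -0.185 − 0.3136 = -0.4986; denominator = 1 − 0.3136 = 0.6864
φ_{22} = -0.4986 / 0.6864 = -0.726

-0.726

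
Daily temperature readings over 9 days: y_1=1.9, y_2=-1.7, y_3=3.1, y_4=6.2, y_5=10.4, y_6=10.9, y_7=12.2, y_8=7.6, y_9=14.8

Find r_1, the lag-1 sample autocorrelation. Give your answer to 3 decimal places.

0.518

Mean ȳ = (1.9 − 1.7 + 3.1 + 6.2 + 10.4 + 10.9 + 12.2 + 7.6 + 14.8)/9 = 7.2667
Numerator Σ_{t=1}^{8}(y_t−ȳ)(y_{t+1}−ȳ) = 120.0489
Denominator Σ(y_t−ȳ)² = 231.9200
r_1 = 120.0489 / 231.9200 = 0.518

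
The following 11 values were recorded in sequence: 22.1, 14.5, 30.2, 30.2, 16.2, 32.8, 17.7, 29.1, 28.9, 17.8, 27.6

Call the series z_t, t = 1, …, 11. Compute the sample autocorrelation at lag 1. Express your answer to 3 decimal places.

Mean z̄ = (22.1 + 14.5 + 30.2 + 30.2 + 16.2 + 32.8 + 17.7 + 29.1 + 28.9 + 17.8 + 27.6)/11 = 24.2818
Numerator Σ_{t=1}^{10}(z_t−z̄)(z_{t+1}−z̄) = -235.1640
Denominator Σ(z_t−z̄)² = 449.2564
r_1 = -235.1640 / 449.2564 = -0.523

-0.523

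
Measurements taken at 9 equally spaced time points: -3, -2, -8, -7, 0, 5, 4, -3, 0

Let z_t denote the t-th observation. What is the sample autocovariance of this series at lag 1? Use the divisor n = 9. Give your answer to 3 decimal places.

7.385

Mean z̄ = (-3 − 2 − 8 − 7 + 0 + 5 + 4 − 3 + 0)/9 = -1.5556
Σ_{t=1}^{8}(z_t−z̄)(z_{t+1}−z̄) = 66.4691
γ_1 = 66.4691 / 9 = 7.385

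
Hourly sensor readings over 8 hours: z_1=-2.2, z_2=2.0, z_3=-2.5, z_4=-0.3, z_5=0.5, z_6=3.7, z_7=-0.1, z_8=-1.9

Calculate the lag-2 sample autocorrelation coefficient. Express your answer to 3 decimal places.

-0.135

Mean z̄ = (-2.2 + 2.0 − 2.5 − 0.3 + 0.5 + 3.7 − 0.1 − 1.9)/8 = -0.1000
Σ(z_t−z̄)(z_{t+2}−z̄) = (5.0400) + (-0.4200) + (-1.4400) + (-0.7600) + (0.0000) + (-6.8400) = -4.4200
Denominator Σ(z_t−z̄)² = 32.6600
r_2 = -4.4200 / 32.6600 = -0.135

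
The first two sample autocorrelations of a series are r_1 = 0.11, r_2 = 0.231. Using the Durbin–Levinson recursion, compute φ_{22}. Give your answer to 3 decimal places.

0.222

φ_{22} = (r_2 − r_1²) / (1 − r_1²)
r_1² = (0.11)² = 0.0121
Numerator = 0.231 − 0.0121 = 0.2189; denominator = 1 − 0.0121 = 0.9879
φ_{22} = 0.2189 / 0.9879 = 0.222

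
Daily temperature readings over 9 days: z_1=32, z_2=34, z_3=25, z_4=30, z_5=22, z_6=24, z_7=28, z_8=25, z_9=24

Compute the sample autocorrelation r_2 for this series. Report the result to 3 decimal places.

Mean z̄ = (32 + 34 + 25 + 30 + 22 + 24 + 28 + 25 + 24)/9 = 27.1111
Σ(z_t−z̄)(z_{t+2}−z̄) = (-10.3210) + (19.9012) + (10.7901) + (-8.9877) + (-4.5432) + (6.5679) + (-2.7654) = 10.6420
Denominator Σ(z_t−z̄)² = 134.8889
r_2 = 10.6420 / 134.8889 = 0.079

0.079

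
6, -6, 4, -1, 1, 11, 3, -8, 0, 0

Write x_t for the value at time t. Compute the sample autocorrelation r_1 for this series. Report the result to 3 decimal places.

Mean x̄ = (6 − 6 + 4 − 1 + 1 + 11 + 3 − 8 + 0 + 0)/10 = 1.0000
Numerator Σ_{t=1}^{9}(x_t−x̄)(x_{t+1}−x̄) = -50.0000
Denominator Σ(x_t−x̄)² = 274.0000
r_1 = -50.0000 / 274.0000 = -0.182

-0.182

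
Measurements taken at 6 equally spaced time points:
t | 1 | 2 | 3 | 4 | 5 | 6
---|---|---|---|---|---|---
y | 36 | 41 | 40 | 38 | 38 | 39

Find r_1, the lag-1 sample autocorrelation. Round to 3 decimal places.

-0.246

Mean ȳ = (36 + 41 + 40 + 38 + 38 + 39)/6 = 38.6667
Numerator Σ_{t=1}^{5}(y_t−ȳ)(y_{t+1}−ȳ) = -3.7778
Denominator Σ(y_t−ȳ)² = 15.3333
r_1 = -3.7778 / 15.3333 = -0.246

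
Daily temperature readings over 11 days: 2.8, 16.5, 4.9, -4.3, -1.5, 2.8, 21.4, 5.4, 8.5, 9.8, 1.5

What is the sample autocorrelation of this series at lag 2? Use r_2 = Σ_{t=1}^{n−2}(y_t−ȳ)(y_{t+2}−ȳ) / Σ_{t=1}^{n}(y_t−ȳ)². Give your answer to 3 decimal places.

-0.264

Mean ȳ = (2.8 + 16.5 + 4.9 − 4.3 − 1.5 + 2.8 + 21.4 + 5.4 + 8.5 + 9.8 + 1.5)/11 = 6.1636
Numerator Σ_{t=1}^{9}(y_t−ȳ)(y_{t+2}−ȳ) = -151.2981
Denominator Σ(y_t−ȳ)² = 572.4455
r_2 = -151.2981 / 572.4455 = -0.264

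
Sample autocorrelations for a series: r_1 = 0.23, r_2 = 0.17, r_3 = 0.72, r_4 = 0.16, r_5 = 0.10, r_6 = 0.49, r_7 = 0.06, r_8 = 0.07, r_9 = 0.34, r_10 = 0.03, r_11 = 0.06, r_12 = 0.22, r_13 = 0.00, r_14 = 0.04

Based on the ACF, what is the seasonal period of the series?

3

The largest autocorrelation is r_3 = 0.72, with weaker echoes at lags 6 (0.49) and 9 (0.34); the remaining lags stay at or below 0.23. The elevated value at lag 1 (0.23), dropping to 0.17 at lag 2, reflects decaying short-term dependence rather than seasonality.
The dominant spike at lag 3 indicates a seasonal period of 3.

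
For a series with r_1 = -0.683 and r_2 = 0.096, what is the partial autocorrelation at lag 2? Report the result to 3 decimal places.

φ_{22} = (r_2 − r_1²) / (1 − r_1²)
r_1² = (-0.683)² = 0.466489
Numerator = 0.096 − 0.4665 = -0.3705; denominator = 1 − 0.4665 = 0.5335
φ_{22} = -0.3705 / 0.5335 = -0.694

-0.694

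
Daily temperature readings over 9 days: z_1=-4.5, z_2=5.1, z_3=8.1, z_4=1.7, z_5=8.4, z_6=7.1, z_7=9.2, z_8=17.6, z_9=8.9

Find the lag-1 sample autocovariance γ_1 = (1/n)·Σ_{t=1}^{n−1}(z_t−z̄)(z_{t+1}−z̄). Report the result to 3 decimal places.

5.731

Mean z̄ = (-4.5 + 5.1 + 8.1 + 1.7 + 8.4 + 7.1 + 9.2 + 17.6 + 8.9)/9 = 6.8444
Σ_{t=1}^{8}(z_t−z̄)(z_{t+1}−z̄) = 51.5814
γ_1 = 51.5814 / 9 = 5.731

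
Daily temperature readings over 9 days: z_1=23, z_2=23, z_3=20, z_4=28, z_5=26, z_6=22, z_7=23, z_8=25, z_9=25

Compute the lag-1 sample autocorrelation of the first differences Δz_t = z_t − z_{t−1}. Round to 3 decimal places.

First differences Δz: 0, -3, 8, -2, -4, 1, 2, 0
Mean of differences = 0.2500
Numerator Σ(Δz_t−Δz̄)(Δz_{t+1}−Δz̄) = -34.5625
Denominator Σ(Δz_t−Δz̄)² = 97.5000
r_1(Δz) = -34.5625 / 97.5000 = -0.354

-0.354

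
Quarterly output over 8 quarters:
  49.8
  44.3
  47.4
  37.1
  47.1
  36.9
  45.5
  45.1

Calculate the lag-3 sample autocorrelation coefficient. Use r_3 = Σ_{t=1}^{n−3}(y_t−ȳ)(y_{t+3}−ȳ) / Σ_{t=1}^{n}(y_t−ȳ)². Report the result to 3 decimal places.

-0.446

Mean ȳ = (49.8 + 44.3 + 47.4 + 37.1 + 47.1 + 36.9 + 45.5 + 45.1)/8 = 44.1500
Numerator Σ_{t=1}^{5}(y_t−ȳ)(y_{t+3}−ȳ) = -69.6675
Denominator Σ(y_t−ȳ)² = 156.2000
r_3 = -69.6675 / 156.2000 = -0.446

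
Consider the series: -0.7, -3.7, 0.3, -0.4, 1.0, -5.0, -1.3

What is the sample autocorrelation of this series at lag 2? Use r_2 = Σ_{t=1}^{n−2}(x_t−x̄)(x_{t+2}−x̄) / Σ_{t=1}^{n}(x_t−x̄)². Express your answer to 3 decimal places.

Mean x̄ = (-0.7 − 3.7 + 0.3 − 0.4 + 1.0 − 5.0 − 1.3)/7 = -1.4000
Deviations from mean: 0.7000, -2.3000, 1.7000, 1.0000, 2.4000, -3.6000, 0.1000
Σ(x_t−x̄)(x_{t+2}−x̄) = (1.1900) + (-2.3000) + (4.0800) + (-3.6000) + (0.2400) = -0.3900
Denominator Σ(x_t−x̄)² = 28.4000
r_2 = -0.3900 / 28.4000 = -0.014

-0.014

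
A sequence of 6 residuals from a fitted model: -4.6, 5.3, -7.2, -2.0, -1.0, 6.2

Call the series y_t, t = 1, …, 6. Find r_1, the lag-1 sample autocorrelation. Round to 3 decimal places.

Mean ȳ = (-4.6 + 5.3 − 7.2 − 2.0 − 1.0 + 6.2)/6 = -0.5500
Σ(y_t−ȳ)(y_{t+1}−ȳ) = (-23.6925) + (-38.9025) + (9.6425) + (0.6525) + (-3.0375) = -55.3375
Denominator Σ(y_t−ȳ)² = 142.7150
r_1 = -55.3375 / 142.7150 = -0.388

-0.388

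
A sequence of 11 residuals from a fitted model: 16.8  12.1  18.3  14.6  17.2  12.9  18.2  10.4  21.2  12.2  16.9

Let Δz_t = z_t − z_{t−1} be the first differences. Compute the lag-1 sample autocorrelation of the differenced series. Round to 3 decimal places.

-0.884

First differences Δz: -4.7, 6.2, -3.7, 2.6, -4.3, 5.3, -7.8, 10.8, -9.0, 4.7
Mean of differences = 0.0100
Numerator Σ(Δz_t−Δz̄)(Δz_{t+1}−Δz̄) = -360.7511
Denominator Σ(Δz_t−Δz̄)² = 408.1290
r_1(Δz) = -360.7511 / 408.1290 = -0.884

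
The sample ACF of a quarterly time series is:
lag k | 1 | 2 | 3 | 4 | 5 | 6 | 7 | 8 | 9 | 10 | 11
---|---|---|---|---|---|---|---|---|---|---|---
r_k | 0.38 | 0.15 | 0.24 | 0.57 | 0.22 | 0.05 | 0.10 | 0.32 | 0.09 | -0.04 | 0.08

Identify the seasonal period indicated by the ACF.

4

The largest autocorrelation is r_4 = 0.57; the remaining lags stay at or below 0.38. The elevated value at lag 1 (0.38), dropping to 0.15 at lag 2, reflects decaying short-term dependence rather than seasonality.
The dominant spike at lag 4 indicates a seasonal period of 4.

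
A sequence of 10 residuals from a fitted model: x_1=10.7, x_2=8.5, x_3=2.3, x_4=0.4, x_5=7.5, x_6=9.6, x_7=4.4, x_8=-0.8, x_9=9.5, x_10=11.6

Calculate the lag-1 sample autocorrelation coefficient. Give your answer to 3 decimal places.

Mean x̄ = (10.7 + 8.5 + 2.3 + 0.4 + 7.5 + 9.6 + 4.4 − 0.8 + 9.5 + 11.6)/10 = 6.3700
Numerator Σ_{t=1}^{9}(x_t−x̄)(x_{t+1}−x̄) = 23.4451
Denominator Σ(x_t−x̄)² = 179.6410
r_1 = 23.4451 / 179.6410 = 0.131

0.131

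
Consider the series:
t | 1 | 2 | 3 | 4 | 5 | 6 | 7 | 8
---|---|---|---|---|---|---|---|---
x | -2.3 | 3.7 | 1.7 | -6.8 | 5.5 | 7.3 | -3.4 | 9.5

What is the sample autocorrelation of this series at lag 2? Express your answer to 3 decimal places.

-0.181

Mean x̄ = (-2.3 + 3.7 + 1.7 − 6.8 + 5.5 + 7.3 − 3.4 + 9.5)/8 = 1.9000
Σ(x_t−x̄)(x_{t+2}−x̄) = (0.8400) + (-15.6600) + (-0.7200) + (-46.9800) + (-19.0800) + (41.0400) = -40.5600
Denominator Σ(x_t−x̄)² = 224.5800
r_2 = -40.5600 / 224.5800 = -0.181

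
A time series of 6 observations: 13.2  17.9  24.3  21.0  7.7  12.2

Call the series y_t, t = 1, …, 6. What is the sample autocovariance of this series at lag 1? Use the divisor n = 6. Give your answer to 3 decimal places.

Mean ȳ = (13.2 + 17.9 + 24.3 + 21.0 + 7.7 + 12.2)/6 = 16.0500
Σ_{t=1}^{5}(y_t−ȳ)(y_{t+1}−ȳ) = 41.6425
γ_1 = 41.6425 / 6 = 6.940

6.940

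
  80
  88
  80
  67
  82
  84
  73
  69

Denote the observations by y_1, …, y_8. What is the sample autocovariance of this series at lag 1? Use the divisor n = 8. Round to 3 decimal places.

Mean ȳ = (80 + 88 + 80 + 67 + 82 + 84 + 73 + 69)/8 = 77.8750
Deviations: 2.1250, 10.1250, 2.1250, -10.8750, 4.1250, 6.1250, -4.8750, -8.8750
Σ_{t=1}^{7}(y_t−ȳ)(y_{t+1}−ȳ) = 13.7344
γ_1 = 13.7344 / 8 = 1.717

1.717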